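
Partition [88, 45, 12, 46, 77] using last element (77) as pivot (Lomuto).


Pivot: 77
  45 <= 77: swap -> [45, 88, 12, 46, 77]
  12 <= 77: swap -> [45, 12, 88, 46, 77]
  46 <= 77: swap -> [45, 12, 46, 88, 77]
Place pivot at 3: [45, 12, 46, 77, 88]

Partitioned: [45, 12, 46, 77, 88]


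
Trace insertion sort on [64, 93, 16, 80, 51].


Initial: [64, 93, 16, 80, 51]
Insert 93: [64, 93, 16, 80, 51]
Insert 16: [16, 64, 93, 80, 51]
Insert 80: [16, 64, 80, 93, 51]
Insert 51: [16, 51, 64, 80, 93]

Sorted: [16, 51, 64, 80, 93]


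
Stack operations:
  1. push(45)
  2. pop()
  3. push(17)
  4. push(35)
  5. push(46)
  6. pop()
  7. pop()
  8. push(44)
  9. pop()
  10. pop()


push(45) -> [45]
pop()->45, []
push(17) -> [17]
push(35) -> [17, 35]
push(46) -> [17, 35, 46]
pop()->46, [17, 35]
pop()->35, [17]
push(44) -> [17, 44]
pop()->44, [17]
pop()->17, []

Final stack: []


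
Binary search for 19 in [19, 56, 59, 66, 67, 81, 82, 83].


Step 1: lo=0, hi=7, mid=3, val=66
Step 2: lo=0, hi=2, mid=1, val=56
Step 3: lo=0, hi=0, mid=0, val=19

Found at index 0


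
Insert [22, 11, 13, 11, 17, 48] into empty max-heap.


Insert 22: [22]
Insert 11: [22, 11]
Insert 13: [22, 11, 13]
Insert 11: [22, 11, 13, 11]
Insert 17: [22, 17, 13, 11, 11]
Insert 48: [48, 17, 22, 11, 11, 13]

Final heap: [48, 17, 22, 11, 11, 13]


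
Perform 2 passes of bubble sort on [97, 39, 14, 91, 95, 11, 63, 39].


Initial: [97, 39, 14, 91, 95, 11, 63, 39]
Pass 1: [39, 14, 91, 95, 11, 63, 39, 97] (7 swaps)
Pass 2: [14, 39, 91, 11, 63, 39, 95, 97] (4 swaps)

After 2 passes: [14, 39, 91, 11, 63, 39, 95, 97]


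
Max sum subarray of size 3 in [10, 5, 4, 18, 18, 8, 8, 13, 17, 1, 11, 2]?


[0:3]: 19
[1:4]: 27
[2:5]: 40
[3:6]: 44
[4:7]: 34
[5:8]: 29
[6:9]: 38
[7:10]: 31
[8:11]: 29
[9:12]: 14

Max: 44 at [3:6]


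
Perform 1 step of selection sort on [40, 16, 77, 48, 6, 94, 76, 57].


Initial: [40, 16, 77, 48, 6, 94, 76, 57]
Step 1: min=6 at 4
  Swap: [6, 16, 77, 48, 40, 94, 76, 57]

After 1 step: [6, 16, 77, 48, 40, 94, 76, 57]


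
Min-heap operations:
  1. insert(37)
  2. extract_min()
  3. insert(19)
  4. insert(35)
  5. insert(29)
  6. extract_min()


insert(37) -> [37]
extract_min()->37, []
insert(19) -> [19]
insert(35) -> [19, 35]
insert(29) -> [19, 35, 29]
extract_min()->19, [29, 35]

Final heap: [29, 35]


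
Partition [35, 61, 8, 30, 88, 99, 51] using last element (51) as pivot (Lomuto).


Pivot: 51
  35 <= 51: advance i (no swap)
  8 <= 51: swap -> [35, 8, 61, 30, 88, 99, 51]
  30 <= 51: swap -> [35, 8, 30, 61, 88, 99, 51]
Place pivot at 3: [35, 8, 30, 51, 88, 99, 61]

Partitioned: [35, 8, 30, 51, 88, 99, 61]


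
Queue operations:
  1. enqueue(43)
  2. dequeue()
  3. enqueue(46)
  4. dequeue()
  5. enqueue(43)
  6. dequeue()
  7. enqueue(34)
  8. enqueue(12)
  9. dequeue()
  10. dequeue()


enqueue(43) -> [43]
dequeue()->43, []
enqueue(46) -> [46]
dequeue()->46, []
enqueue(43) -> [43]
dequeue()->43, []
enqueue(34) -> [34]
enqueue(12) -> [34, 12]
dequeue()->34, [12]
dequeue()->12, []

Final queue: []


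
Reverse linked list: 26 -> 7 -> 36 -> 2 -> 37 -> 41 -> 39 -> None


Step 1: curr=26, set curr.next=prev(None) | reversed so far: 26
Step 2: curr=7, set curr.next=prev(26) | reversed so far: 7 -> 26
Step 3: curr=36, set curr.next=prev(7) | reversed so far: 36 -> 7 -> 26
Step 4: curr=2, set curr.next=prev(36) | reversed so far: 2 -> 36 -> 7 -> 26
Step 5: curr=37, set curr.next=prev(2) | reversed so far: 37 -> 2 -> 36 -> 7 -> 26
Step 6: curr=41, set curr.next=prev(37) | reversed so far: 41 -> 37 -> 2 -> 36 -> 7 -> 26
Step 7: curr=39, set curr.next=prev(41) | reversed so far: 39 -> 41 -> 37 -> 2 -> 36 -> 7 -> 26

39 -> 41 -> 37 -> 2 -> 36 -> 7 -> 26 -> None


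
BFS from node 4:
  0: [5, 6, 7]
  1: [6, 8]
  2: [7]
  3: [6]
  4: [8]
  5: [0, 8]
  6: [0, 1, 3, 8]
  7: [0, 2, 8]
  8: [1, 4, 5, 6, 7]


Visit 4, enqueue [8]
Visit 8, enqueue [1, 5, 6, 7]
Visit 1, enqueue []
Visit 5, enqueue [0]
Visit 6, enqueue [3]
Visit 7, enqueue [2]
Visit 0, enqueue []
Visit 3, enqueue []
Visit 2, enqueue []

BFS order: [4, 8, 1, 5, 6, 7, 0, 3, 2]


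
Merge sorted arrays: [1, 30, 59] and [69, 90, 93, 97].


Take 1 from A
Take 30 from A
Take 59 from A

Merged: [1, 30, 59, 69, 90, 93, 97]


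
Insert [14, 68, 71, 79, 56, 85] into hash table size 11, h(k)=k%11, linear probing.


Insert 14: h=3 -> slot 3
Insert 68: h=2 -> slot 2
Insert 71: h=5 -> slot 5
Insert 79: h=2, 2 probes -> slot 4
Insert 56: h=1 -> slot 1
Insert 85: h=8 -> slot 8

Table: [None, 56, 68, 14, 79, 71, None, None, 85, None, None]


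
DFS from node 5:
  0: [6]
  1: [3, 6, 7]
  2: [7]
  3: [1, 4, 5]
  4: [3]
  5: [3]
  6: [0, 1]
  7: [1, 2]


Visit 5, push [3]
Visit 3, push [4, 1]
Visit 1, push [7, 6]
Visit 6, push [0]
Visit 0, push []
Visit 7, push [2]
Visit 2, push []
Visit 4, push []

DFS order: [5, 3, 1, 6, 0, 7, 2, 4]


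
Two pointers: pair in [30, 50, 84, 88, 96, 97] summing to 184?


lo=0(30)+hi=5(97)=127
lo=1(50)+hi=5(97)=147
lo=2(84)+hi=5(97)=181
lo=3(88)+hi=5(97)=185
lo=3(88)+hi=4(96)=184

Yes: 88+96=184


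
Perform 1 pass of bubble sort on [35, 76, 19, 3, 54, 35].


Initial: [35, 76, 19, 3, 54, 35]
Pass 1: [35, 19, 3, 54, 35, 76] (4 swaps)

After 1 pass: [35, 19, 3, 54, 35, 76]


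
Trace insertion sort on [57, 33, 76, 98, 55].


Initial: [57, 33, 76, 98, 55]
Insert 33: [33, 57, 76, 98, 55]
Insert 76: [33, 57, 76, 98, 55]
Insert 98: [33, 57, 76, 98, 55]
Insert 55: [33, 55, 57, 76, 98]

Sorted: [33, 55, 57, 76, 98]


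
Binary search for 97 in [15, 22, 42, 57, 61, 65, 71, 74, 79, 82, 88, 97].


Step 1: lo=0, hi=11, mid=5, val=65
Step 2: lo=6, hi=11, mid=8, val=79
Step 3: lo=9, hi=11, mid=10, val=88
Step 4: lo=11, hi=11, mid=11, val=97

Found at index 11


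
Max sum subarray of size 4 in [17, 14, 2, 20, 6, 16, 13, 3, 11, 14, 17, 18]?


[0:4]: 53
[1:5]: 42
[2:6]: 44
[3:7]: 55
[4:8]: 38
[5:9]: 43
[6:10]: 41
[7:11]: 45
[8:12]: 60

Max: 60 at [8:12]


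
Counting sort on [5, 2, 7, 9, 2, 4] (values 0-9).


Input: [5, 2, 7, 9, 2, 4]
Counts: [0, 0, 2, 0, 1, 1, 0, 1, 0, 1]

Sorted: [2, 2, 4, 5, 7, 9]


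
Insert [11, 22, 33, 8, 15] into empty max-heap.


Insert 11: [11]
Insert 22: [22, 11]
Insert 33: [33, 11, 22]
Insert 8: [33, 11, 22, 8]
Insert 15: [33, 15, 22, 8, 11]

Final heap: [33, 15, 22, 8, 11]


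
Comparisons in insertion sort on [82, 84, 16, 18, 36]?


Algorithm: insertion sort
Input: [82, 84, 16, 18, 36]
Sorted: [16, 18, 36, 82, 84]

9


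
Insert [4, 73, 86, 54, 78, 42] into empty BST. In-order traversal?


Insert 4: root
Insert 73: R from 4
Insert 86: R from 4 -> R from 73
Insert 54: R from 4 -> L from 73
Insert 78: R from 4 -> R from 73 -> L from 86
Insert 42: R from 4 -> L from 73 -> L from 54

In-order: [4, 42, 54, 73, 78, 86]


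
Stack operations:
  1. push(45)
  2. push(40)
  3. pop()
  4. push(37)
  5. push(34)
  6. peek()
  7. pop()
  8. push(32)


push(45) -> [45]
push(40) -> [45, 40]
pop()->40, [45]
push(37) -> [45, 37]
push(34) -> [45, 37, 34]
peek()->34
pop()->34, [45, 37]
push(32) -> [45, 37, 32]

Final stack: [45, 37, 32]


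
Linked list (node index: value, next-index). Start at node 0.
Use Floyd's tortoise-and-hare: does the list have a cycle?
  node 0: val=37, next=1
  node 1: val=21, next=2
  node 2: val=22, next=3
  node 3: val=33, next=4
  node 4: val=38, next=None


Floyd's tortoise (slow, +1) and hare (fast, +2):
  init: slow=0, fast=0
  step 1: slow=1, fast=2
  step 2: slow=2, fast=4
  step 3: fast -> None, no cycle

Cycle: no


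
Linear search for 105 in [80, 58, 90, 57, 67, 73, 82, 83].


i=0: 80!=105
i=1: 58!=105
i=2: 90!=105
i=3: 57!=105
i=4: 67!=105
i=5: 73!=105
i=6: 82!=105
i=7: 83!=105

Not found, 8 comps


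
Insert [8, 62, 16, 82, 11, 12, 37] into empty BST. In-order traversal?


Insert 8: root
Insert 62: R from 8
Insert 16: R from 8 -> L from 62
Insert 82: R from 8 -> R from 62
Insert 11: R from 8 -> L from 62 -> L from 16
Insert 12: R from 8 -> L from 62 -> L from 16 -> R from 11
Insert 37: R from 8 -> L from 62 -> R from 16

In-order: [8, 11, 12, 16, 37, 62, 82]


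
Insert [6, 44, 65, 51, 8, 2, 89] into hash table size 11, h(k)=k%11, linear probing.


Insert 6: h=6 -> slot 6
Insert 44: h=0 -> slot 0
Insert 65: h=10 -> slot 10
Insert 51: h=7 -> slot 7
Insert 8: h=8 -> slot 8
Insert 2: h=2 -> slot 2
Insert 89: h=1 -> slot 1

Table: [44, 89, 2, None, None, None, 6, 51, 8, None, 65]


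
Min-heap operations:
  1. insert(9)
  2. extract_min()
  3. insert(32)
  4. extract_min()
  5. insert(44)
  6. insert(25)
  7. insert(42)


insert(9) -> [9]
extract_min()->9, []
insert(32) -> [32]
extract_min()->32, []
insert(44) -> [44]
insert(25) -> [25, 44]
insert(42) -> [25, 44, 42]

Final heap: [25, 44, 42]


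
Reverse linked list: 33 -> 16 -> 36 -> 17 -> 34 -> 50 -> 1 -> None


Step 1: curr=33, set curr.next=prev(None) | reversed so far: 33
Step 2: curr=16, set curr.next=prev(33) | reversed so far: 16 -> 33
Step 3: curr=36, set curr.next=prev(16) | reversed so far: 36 -> 16 -> 33
Step 4: curr=17, set curr.next=prev(36) | reversed so far: 17 -> 36 -> 16 -> 33
Step 5: curr=34, set curr.next=prev(17) | reversed so far: 34 -> 17 -> 36 -> 16 -> 33
Step 6: curr=50, set curr.next=prev(34) | reversed so far: 50 -> 34 -> 17 -> 36 -> 16 -> 33
Step 7: curr=1, set curr.next=prev(50) | reversed so far: 1 -> 50 -> 34 -> 17 -> 36 -> 16 -> 33

1 -> 50 -> 34 -> 17 -> 36 -> 16 -> 33 -> None


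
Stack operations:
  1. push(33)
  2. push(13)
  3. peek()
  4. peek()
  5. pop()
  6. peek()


push(33) -> [33]
push(13) -> [33, 13]
peek()->13
peek()->13
pop()->13, [33]
peek()->33

Final stack: [33]


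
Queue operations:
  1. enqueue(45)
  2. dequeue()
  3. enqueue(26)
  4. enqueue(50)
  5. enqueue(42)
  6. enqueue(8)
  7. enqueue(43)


enqueue(45) -> [45]
dequeue()->45, []
enqueue(26) -> [26]
enqueue(50) -> [26, 50]
enqueue(42) -> [26, 50, 42]
enqueue(8) -> [26, 50, 42, 8]
enqueue(43) -> [26, 50, 42, 8, 43]

Final queue: [26, 50, 42, 8, 43]


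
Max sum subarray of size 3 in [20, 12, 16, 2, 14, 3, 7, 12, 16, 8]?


[0:3]: 48
[1:4]: 30
[2:5]: 32
[3:6]: 19
[4:7]: 24
[5:8]: 22
[6:9]: 35
[7:10]: 36

Max: 48 at [0:3]


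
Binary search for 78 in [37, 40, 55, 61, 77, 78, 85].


Step 1: lo=0, hi=6, mid=3, val=61
Step 2: lo=4, hi=6, mid=5, val=78

Found at index 5


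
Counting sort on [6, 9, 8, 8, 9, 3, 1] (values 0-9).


Input: [6, 9, 8, 8, 9, 3, 1]
Counts: [0, 1, 0, 1, 0, 0, 1, 0, 2, 2]

Sorted: [1, 3, 6, 8, 8, 9, 9]


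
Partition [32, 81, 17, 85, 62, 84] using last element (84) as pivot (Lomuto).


Pivot: 84
  32 <= 84: advance i (no swap)
  81 <= 84: advance i (no swap)
  17 <= 84: advance i (no swap)
  62 <= 84: swap -> [32, 81, 17, 62, 85, 84]
Place pivot at 4: [32, 81, 17, 62, 84, 85]

Partitioned: [32, 81, 17, 62, 84, 85]


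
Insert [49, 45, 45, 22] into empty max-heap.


Insert 49: [49]
Insert 45: [49, 45]
Insert 45: [49, 45, 45]
Insert 22: [49, 45, 45, 22]

Final heap: [49, 45, 45, 22]


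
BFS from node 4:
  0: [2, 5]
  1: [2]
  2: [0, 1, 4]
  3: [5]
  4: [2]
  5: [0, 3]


Visit 4, enqueue [2]
Visit 2, enqueue [0, 1]
Visit 0, enqueue [5]
Visit 1, enqueue []
Visit 5, enqueue [3]
Visit 3, enqueue []

BFS order: [4, 2, 0, 1, 5, 3]


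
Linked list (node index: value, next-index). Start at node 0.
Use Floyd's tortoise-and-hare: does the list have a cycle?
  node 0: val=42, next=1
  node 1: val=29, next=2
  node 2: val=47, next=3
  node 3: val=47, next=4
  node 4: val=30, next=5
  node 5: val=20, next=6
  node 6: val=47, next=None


Floyd's tortoise (slow, +1) and hare (fast, +2):
  init: slow=0, fast=0
  step 1: slow=1, fast=2
  step 2: slow=2, fast=4
  step 3: slow=3, fast=6
  step 4: fast -> None, no cycle

Cycle: no


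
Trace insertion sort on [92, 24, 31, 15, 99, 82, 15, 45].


Initial: [92, 24, 31, 15, 99, 82, 15, 45]
Insert 24: [24, 92, 31, 15, 99, 82, 15, 45]
Insert 31: [24, 31, 92, 15, 99, 82, 15, 45]
Insert 15: [15, 24, 31, 92, 99, 82, 15, 45]
Insert 99: [15, 24, 31, 92, 99, 82, 15, 45]
Insert 82: [15, 24, 31, 82, 92, 99, 15, 45]
Insert 15: [15, 15, 24, 31, 82, 92, 99, 45]
Insert 45: [15, 15, 24, 31, 45, 82, 92, 99]

Sorted: [15, 15, 24, 31, 45, 82, 92, 99]


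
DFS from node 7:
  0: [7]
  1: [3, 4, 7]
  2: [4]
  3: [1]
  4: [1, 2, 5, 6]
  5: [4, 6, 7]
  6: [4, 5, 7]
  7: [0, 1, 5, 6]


Visit 7, push [6, 5, 1, 0]
Visit 0, push []
Visit 1, push [4, 3]
Visit 3, push []
Visit 4, push [6, 5, 2]
Visit 2, push []
Visit 5, push [6]
Visit 6, push []

DFS order: [7, 0, 1, 3, 4, 2, 5, 6]


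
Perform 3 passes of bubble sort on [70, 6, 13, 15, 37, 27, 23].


Initial: [70, 6, 13, 15, 37, 27, 23]
Pass 1: [6, 13, 15, 37, 27, 23, 70] (6 swaps)
Pass 2: [6, 13, 15, 27, 23, 37, 70] (2 swaps)
Pass 3: [6, 13, 15, 23, 27, 37, 70] (1 swaps)

After 3 passes: [6, 13, 15, 23, 27, 37, 70]


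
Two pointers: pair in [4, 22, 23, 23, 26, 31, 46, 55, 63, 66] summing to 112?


lo=0(4)+hi=9(66)=70
lo=1(22)+hi=9(66)=88
lo=2(23)+hi=9(66)=89
lo=3(23)+hi=9(66)=89
lo=4(26)+hi=9(66)=92
lo=5(31)+hi=9(66)=97
lo=6(46)+hi=9(66)=112

Yes: 46+66=112


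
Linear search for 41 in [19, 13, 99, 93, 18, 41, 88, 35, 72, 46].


i=0: 19!=41
i=1: 13!=41
i=2: 99!=41
i=3: 93!=41
i=4: 18!=41
i=5: 41==41 found!

Found at 5, 6 comps


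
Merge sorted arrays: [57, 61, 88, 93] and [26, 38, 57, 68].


Take 26 from B
Take 38 from B
Take 57 from A
Take 57 from B
Take 61 from A
Take 68 from B

Merged: [26, 38, 57, 57, 61, 68, 88, 93]


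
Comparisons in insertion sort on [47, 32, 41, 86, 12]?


Algorithm: insertion sort
Input: [47, 32, 41, 86, 12]
Sorted: [12, 32, 41, 47, 86]

8


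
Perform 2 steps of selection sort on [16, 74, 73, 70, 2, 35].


Initial: [16, 74, 73, 70, 2, 35]
Step 1: min=2 at 4
  Swap: [2, 74, 73, 70, 16, 35]
Step 2: min=16 at 4
  Swap: [2, 16, 73, 70, 74, 35]

After 2 steps: [2, 16, 73, 70, 74, 35]


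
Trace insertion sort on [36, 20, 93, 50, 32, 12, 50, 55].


Initial: [36, 20, 93, 50, 32, 12, 50, 55]
Insert 20: [20, 36, 93, 50, 32, 12, 50, 55]
Insert 93: [20, 36, 93, 50, 32, 12, 50, 55]
Insert 50: [20, 36, 50, 93, 32, 12, 50, 55]
Insert 32: [20, 32, 36, 50, 93, 12, 50, 55]
Insert 12: [12, 20, 32, 36, 50, 93, 50, 55]
Insert 50: [12, 20, 32, 36, 50, 50, 93, 55]
Insert 55: [12, 20, 32, 36, 50, 50, 55, 93]

Sorted: [12, 20, 32, 36, 50, 50, 55, 93]


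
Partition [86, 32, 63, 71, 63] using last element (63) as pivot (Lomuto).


Pivot: 63
  32 <= 63: swap -> [32, 86, 63, 71, 63]
  63 <= 63: swap -> [32, 63, 86, 71, 63]
Place pivot at 2: [32, 63, 63, 71, 86]

Partitioned: [32, 63, 63, 71, 86]


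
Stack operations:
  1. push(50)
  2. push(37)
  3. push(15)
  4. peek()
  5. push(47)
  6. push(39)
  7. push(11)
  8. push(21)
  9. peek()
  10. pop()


push(50) -> [50]
push(37) -> [50, 37]
push(15) -> [50, 37, 15]
peek()->15
push(47) -> [50, 37, 15, 47]
push(39) -> [50, 37, 15, 47, 39]
push(11) -> [50, 37, 15, 47, 39, 11]
push(21) -> [50, 37, 15, 47, 39, 11, 21]
peek()->21
pop()->21, [50, 37, 15, 47, 39, 11]

Final stack: [50, 37, 15, 47, 39, 11]


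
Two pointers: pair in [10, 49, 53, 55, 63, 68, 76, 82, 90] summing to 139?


lo=0(10)+hi=8(90)=100
lo=1(49)+hi=8(90)=139

Yes: 49+90=139


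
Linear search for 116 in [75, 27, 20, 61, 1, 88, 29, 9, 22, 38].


i=0: 75!=116
i=1: 27!=116
i=2: 20!=116
i=3: 61!=116
i=4: 1!=116
i=5: 88!=116
i=6: 29!=116
i=7: 9!=116
i=8: 22!=116
i=9: 38!=116

Not found, 10 comps


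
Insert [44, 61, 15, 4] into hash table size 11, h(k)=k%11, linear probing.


Insert 44: h=0 -> slot 0
Insert 61: h=6 -> slot 6
Insert 15: h=4 -> slot 4
Insert 4: h=4, 1 probes -> slot 5

Table: [44, None, None, None, 15, 4, 61, None, None, None, None]


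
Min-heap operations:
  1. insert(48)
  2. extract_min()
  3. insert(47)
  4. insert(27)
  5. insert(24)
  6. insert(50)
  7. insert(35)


insert(48) -> [48]
extract_min()->48, []
insert(47) -> [47]
insert(27) -> [27, 47]
insert(24) -> [24, 47, 27]
insert(50) -> [24, 47, 27, 50]
insert(35) -> [24, 35, 27, 50, 47]

Final heap: [24, 35, 27, 50, 47]


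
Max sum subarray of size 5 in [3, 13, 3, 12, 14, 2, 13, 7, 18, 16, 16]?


[0:5]: 45
[1:6]: 44
[2:7]: 44
[3:8]: 48
[4:9]: 54
[5:10]: 56
[6:11]: 70

Max: 70 at [6:11]


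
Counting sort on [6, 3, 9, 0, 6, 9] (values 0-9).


Input: [6, 3, 9, 0, 6, 9]
Counts: [1, 0, 0, 1, 0, 0, 2, 0, 0, 2]

Sorted: [0, 3, 6, 6, 9, 9]


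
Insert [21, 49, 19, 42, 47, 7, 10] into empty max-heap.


Insert 21: [21]
Insert 49: [49, 21]
Insert 19: [49, 21, 19]
Insert 42: [49, 42, 19, 21]
Insert 47: [49, 47, 19, 21, 42]
Insert 7: [49, 47, 19, 21, 42, 7]
Insert 10: [49, 47, 19, 21, 42, 7, 10]

Final heap: [49, 47, 19, 21, 42, 7, 10]


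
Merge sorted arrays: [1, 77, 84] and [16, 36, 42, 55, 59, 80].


Take 1 from A
Take 16 from B
Take 36 from B
Take 42 from B
Take 55 from B
Take 59 from B
Take 77 from A
Take 80 from B

Merged: [1, 16, 36, 42, 55, 59, 77, 80, 84]


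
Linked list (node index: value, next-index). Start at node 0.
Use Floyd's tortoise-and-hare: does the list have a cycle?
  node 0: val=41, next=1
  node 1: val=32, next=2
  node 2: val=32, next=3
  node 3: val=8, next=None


Floyd's tortoise (slow, +1) and hare (fast, +2):
  init: slow=0, fast=0
  step 1: slow=1, fast=2
  step 2: fast 2->3->None, no cycle

Cycle: no


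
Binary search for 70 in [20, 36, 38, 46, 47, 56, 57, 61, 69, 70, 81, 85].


Step 1: lo=0, hi=11, mid=5, val=56
Step 2: lo=6, hi=11, mid=8, val=69
Step 3: lo=9, hi=11, mid=10, val=81
Step 4: lo=9, hi=9, mid=9, val=70

Found at index 9


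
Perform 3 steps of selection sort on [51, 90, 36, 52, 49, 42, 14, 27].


Initial: [51, 90, 36, 52, 49, 42, 14, 27]
Step 1: min=14 at 6
  Swap: [14, 90, 36, 52, 49, 42, 51, 27]
Step 2: min=27 at 7
  Swap: [14, 27, 36, 52, 49, 42, 51, 90]
Step 3: min=36 at 2
  Swap: [14, 27, 36, 52, 49, 42, 51, 90]

After 3 steps: [14, 27, 36, 52, 49, 42, 51, 90]


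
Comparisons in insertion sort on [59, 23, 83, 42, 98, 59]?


Algorithm: insertion sort
Input: [59, 23, 83, 42, 98, 59]
Sorted: [23, 42, 59, 59, 83, 98]

9


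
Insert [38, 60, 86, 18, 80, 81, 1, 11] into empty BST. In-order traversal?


Insert 38: root
Insert 60: R from 38
Insert 86: R from 38 -> R from 60
Insert 18: L from 38
Insert 80: R from 38 -> R from 60 -> L from 86
Insert 81: R from 38 -> R from 60 -> L from 86 -> R from 80
Insert 1: L from 38 -> L from 18
Insert 11: L from 38 -> L from 18 -> R from 1

In-order: [1, 11, 18, 38, 60, 80, 81, 86]


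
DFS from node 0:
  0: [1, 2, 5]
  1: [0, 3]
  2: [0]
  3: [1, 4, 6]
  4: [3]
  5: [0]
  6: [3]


Visit 0, push [5, 2, 1]
Visit 1, push [3]
Visit 3, push [6, 4]
Visit 4, push []
Visit 6, push []
Visit 2, push []
Visit 5, push []

DFS order: [0, 1, 3, 4, 6, 2, 5]


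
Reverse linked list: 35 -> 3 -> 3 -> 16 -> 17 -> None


Step 1: curr=35, set curr.next=prev(None) | reversed so far: 35
Step 2: curr=3, set curr.next=prev(35) | reversed so far: 3 -> 35
Step 3: curr=3, set curr.next=prev(3) | reversed so far: 3 -> 3 -> 35
Step 4: curr=16, set curr.next=prev(3) | reversed so far: 16 -> 3 -> 3 -> 35
Step 5: curr=17, set curr.next=prev(16) | reversed so far: 17 -> 16 -> 3 -> 3 -> 35

17 -> 16 -> 3 -> 3 -> 35 -> None


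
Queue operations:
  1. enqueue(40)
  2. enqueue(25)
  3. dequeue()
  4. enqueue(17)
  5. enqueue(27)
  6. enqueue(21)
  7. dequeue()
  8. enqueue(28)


enqueue(40) -> [40]
enqueue(25) -> [40, 25]
dequeue()->40, [25]
enqueue(17) -> [25, 17]
enqueue(27) -> [25, 17, 27]
enqueue(21) -> [25, 17, 27, 21]
dequeue()->25, [17, 27, 21]
enqueue(28) -> [17, 27, 21, 28]

Final queue: [17, 27, 21, 28]


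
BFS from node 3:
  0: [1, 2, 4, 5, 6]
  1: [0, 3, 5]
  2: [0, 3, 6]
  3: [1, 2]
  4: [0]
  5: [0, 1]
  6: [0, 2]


Visit 3, enqueue [1, 2]
Visit 1, enqueue [0, 5]
Visit 2, enqueue [6]
Visit 0, enqueue [4]
Visit 5, enqueue []
Visit 6, enqueue []
Visit 4, enqueue []

BFS order: [3, 1, 2, 0, 5, 6, 4]


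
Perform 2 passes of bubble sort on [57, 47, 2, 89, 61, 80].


Initial: [57, 47, 2, 89, 61, 80]
Pass 1: [47, 2, 57, 61, 80, 89] (4 swaps)
Pass 2: [2, 47, 57, 61, 80, 89] (1 swaps)

After 2 passes: [2, 47, 57, 61, 80, 89]


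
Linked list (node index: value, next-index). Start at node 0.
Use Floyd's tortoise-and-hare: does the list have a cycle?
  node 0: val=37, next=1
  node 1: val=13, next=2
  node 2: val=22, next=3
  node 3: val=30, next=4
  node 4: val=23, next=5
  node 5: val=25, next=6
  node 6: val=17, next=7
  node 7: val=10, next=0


Floyd's tortoise (slow, +1) and hare (fast, +2):
  init: slow=0, fast=0
  step 1: slow=1, fast=2
  step 2: slow=2, fast=4
  step 3: slow=3, fast=6
  step 4: slow=4, fast=0
  step 5: slow=5, fast=2
  step 6: slow=6, fast=4
  step 7: slow=7, fast=6
  step 8: slow=0, fast=0
  slow == fast at node 0: cycle detected

Cycle: yes


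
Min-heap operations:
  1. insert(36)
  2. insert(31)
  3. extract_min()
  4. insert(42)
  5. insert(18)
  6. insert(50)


insert(36) -> [36]
insert(31) -> [31, 36]
extract_min()->31, [36]
insert(42) -> [36, 42]
insert(18) -> [18, 42, 36]
insert(50) -> [18, 42, 36, 50]

Final heap: [18, 42, 36, 50]


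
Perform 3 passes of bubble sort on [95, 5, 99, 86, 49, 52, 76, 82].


Initial: [95, 5, 99, 86, 49, 52, 76, 82]
Pass 1: [5, 95, 86, 49, 52, 76, 82, 99] (6 swaps)
Pass 2: [5, 86, 49, 52, 76, 82, 95, 99] (5 swaps)
Pass 3: [5, 49, 52, 76, 82, 86, 95, 99] (4 swaps)

After 3 passes: [5, 49, 52, 76, 82, 86, 95, 99]


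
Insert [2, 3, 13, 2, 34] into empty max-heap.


Insert 2: [2]
Insert 3: [3, 2]
Insert 13: [13, 2, 3]
Insert 2: [13, 2, 3, 2]
Insert 34: [34, 13, 3, 2, 2]

Final heap: [34, 13, 3, 2, 2]


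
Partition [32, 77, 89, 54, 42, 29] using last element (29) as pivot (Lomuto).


Pivot: 29
Place pivot at 0: [29, 77, 89, 54, 42, 32]

Partitioned: [29, 77, 89, 54, 42, 32]


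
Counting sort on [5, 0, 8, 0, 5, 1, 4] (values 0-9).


Input: [5, 0, 8, 0, 5, 1, 4]
Counts: [2, 1, 0, 0, 1, 2, 0, 0, 1, 0]

Sorted: [0, 0, 1, 4, 5, 5, 8]


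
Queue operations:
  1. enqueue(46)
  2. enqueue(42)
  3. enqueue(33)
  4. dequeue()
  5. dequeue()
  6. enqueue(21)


enqueue(46) -> [46]
enqueue(42) -> [46, 42]
enqueue(33) -> [46, 42, 33]
dequeue()->46, [42, 33]
dequeue()->42, [33]
enqueue(21) -> [33, 21]

Final queue: [33, 21]


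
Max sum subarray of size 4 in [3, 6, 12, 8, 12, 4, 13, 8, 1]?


[0:4]: 29
[1:5]: 38
[2:6]: 36
[3:7]: 37
[4:8]: 37
[5:9]: 26

Max: 38 at [1:5]


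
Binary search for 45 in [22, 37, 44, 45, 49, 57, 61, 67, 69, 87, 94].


Step 1: lo=0, hi=10, mid=5, val=57
Step 2: lo=0, hi=4, mid=2, val=44
Step 3: lo=3, hi=4, mid=3, val=45

Found at index 3


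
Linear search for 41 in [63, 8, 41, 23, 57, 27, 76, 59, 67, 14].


i=0: 63!=41
i=1: 8!=41
i=2: 41==41 found!

Found at 2, 3 comps


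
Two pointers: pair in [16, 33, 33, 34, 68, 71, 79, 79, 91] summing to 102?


lo=0(16)+hi=8(91)=107
lo=0(16)+hi=7(79)=95
lo=1(33)+hi=7(79)=112
lo=1(33)+hi=6(79)=112
lo=1(33)+hi=5(71)=104
lo=1(33)+hi=4(68)=101
lo=2(33)+hi=4(68)=101
lo=3(34)+hi=4(68)=102

Yes: 34+68=102


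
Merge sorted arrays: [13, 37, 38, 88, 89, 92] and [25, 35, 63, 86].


Take 13 from A
Take 25 from B
Take 35 from B
Take 37 from A
Take 38 from A
Take 63 from B
Take 86 from B

Merged: [13, 25, 35, 37, 38, 63, 86, 88, 89, 92]


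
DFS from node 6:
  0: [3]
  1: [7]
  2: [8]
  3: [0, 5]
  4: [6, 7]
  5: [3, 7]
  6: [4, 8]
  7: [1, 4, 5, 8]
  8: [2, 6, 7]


Visit 6, push [8, 4]
Visit 4, push [7]
Visit 7, push [8, 5, 1]
Visit 1, push []
Visit 5, push [3]
Visit 3, push [0]
Visit 0, push []
Visit 8, push [2]
Visit 2, push []

DFS order: [6, 4, 7, 1, 5, 3, 0, 8, 2]


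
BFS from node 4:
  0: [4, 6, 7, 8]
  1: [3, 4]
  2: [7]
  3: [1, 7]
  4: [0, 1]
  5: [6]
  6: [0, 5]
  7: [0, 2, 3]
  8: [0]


Visit 4, enqueue [0, 1]
Visit 0, enqueue [6, 7, 8]
Visit 1, enqueue [3]
Visit 6, enqueue [5]
Visit 7, enqueue [2]
Visit 8, enqueue []
Visit 3, enqueue []
Visit 5, enqueue []
Visit 2, enqueue []

BFS order: [4, 0, 1, 6, 7, 8, 3, 5, 2]


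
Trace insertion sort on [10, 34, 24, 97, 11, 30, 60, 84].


Initial: [10, 34, 24, 97, 11, 30, 60, 84]
Insert 34: [10, 34, 24, 97, 11, 30, 60, 84]
Insert 24: [10, 24, 34, 97, 11, 30, 60, 84]
Insert 97: [10, 24, 34, 97, 11, 30, 60, 84]
Insert 11: [10, 11, 24, 34, 97, 30, 60, 84]
Insert 30: [10, 11, 24, 30, 34, 97, 60, 84]
Insert 60: [10, 11, 24, 30, 34, 60, 97, 84]
Insert 84: [10, 11, 24, 30, 34, 60, 84, 97]

Sorted: [10, 11, 24, 30, 34, 60, 84, 97]


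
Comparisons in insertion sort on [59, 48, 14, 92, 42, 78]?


Algorithm: insertion sort
Input: [59, 48, 14, 92, 42, 78]
Sorted: [14, 42, 48, 59, 78, 92]

10


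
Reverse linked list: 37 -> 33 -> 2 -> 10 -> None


Step 1: curr=37, set curr.next=prev(None) | reversed so far: 37
Step 2: curr=33, set curr.next=prev(37) | reversed so far: 33 -> 37
Step 3: curr=2, set curr.next=prev(33) | reversed so far: 2 -> 33 -> 37
Step 4: curr=10, set curr.next=prev(2) | reversed so far: 10 -> 2 -> 33 -> 37

10 -> 2 -> 33 -> 37 -> None


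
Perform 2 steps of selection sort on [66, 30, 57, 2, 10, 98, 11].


Initial: [66, 30, 57, 2, 10, 98, 11]
Step 1: min=2 at 3
  Swap: [2, 30, 57, 66, 10, 98, 11]
Step 2: min=10 at 4
  Swap: [2, 10, 57, 66, 30, 98, 11]

After 2 steps: [2, 10, 57, 66, 30, 98, 11]


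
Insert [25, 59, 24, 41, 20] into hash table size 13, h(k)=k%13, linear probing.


Insert 25: h=12 -> slot 12
Insert 59: h=7 -> slot 7
Insert 24: h=11 -> slot 11
Insert 41: h=2 -> slot 2
Insert 20: h=7, 1 probes -> slot 8

Table: [None, None, 41, None, None, None, None, 59, 20, None, None, 24, 25]


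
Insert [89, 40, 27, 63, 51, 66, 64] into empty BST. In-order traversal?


Insert 89: root
Insert 40: L from 89
Insert 27: L from 89 -> L from 40
Insert 63: L from 89 -> R from 40
Insert 51: L from 89 -> R from 40 -> L from 63
Insert 66: L from 89 -> R from 40 -> R from 63
Insert 64: L from 89 -> R from 40 -> R from 63 -> L from 66

In-order: [27, 40, 51, 63, 64, 66, 89]


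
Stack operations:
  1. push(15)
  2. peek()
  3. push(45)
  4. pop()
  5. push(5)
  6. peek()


push(15) -> [15]
peek()->15
push(45) -> [15, 45]
pop()->45, [15]
push(5) -> [15, 5]
peek()->5

Final stack: [15, 5]


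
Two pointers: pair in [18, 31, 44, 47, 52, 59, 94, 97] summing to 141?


lo=0(18)+hi=7(97)=115
lo=1(31)+hi=7(97)=128
lo=2(44)+hi=7(97)=141

Yes: 44+97=141


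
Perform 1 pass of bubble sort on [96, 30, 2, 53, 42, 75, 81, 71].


Initial: [96, 30, 2, 53, 42, 75, 81, 71]
Pass 1: [30, 2, 53, 42, 75, 81, 71, 96] (7 swaps)

After 1 pass: [30, 2, 53, 42, 75, 81, 71, 96]


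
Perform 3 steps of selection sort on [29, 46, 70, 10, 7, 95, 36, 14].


Initial: [29, 46, 70, 10, 7, 95, 36, 14]
Step 1: min=7 at 4
  Swap: [7, 46, 70, 10, 29, 95, 36, 14]
Step 2: min=10 at 3
  Swap: [7, 10, 70, 46, 29, 95, 36, 14]
Step 3: min=14 at 7
  Swap: [7, 10, 14, 46, 29, 95, 36, 70]

After 3 steps: [7, 10, 14, 46, 29, 95, 36, 70]


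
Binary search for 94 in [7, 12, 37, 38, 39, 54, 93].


Step 1: lo=0, hi=6, mid=3, val=38
Step 2: lo=4, hi=6, mid=5, val=54
Step 3: lo=6, hi=6, mid=6, val=93

Not found


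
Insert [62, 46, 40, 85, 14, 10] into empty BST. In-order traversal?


Insert 62: root
Insert 46: L from 62
Insert 40: L from 62 -> L from 46
Insert 85: R from 62
Insert 14: L from 62 -> L from 46 -> L from 40
Insert 10: L from 62 -> L from 46 -> L from 40 -> L from 14

In-order: [10, 14, 40, 46, 62, 85]


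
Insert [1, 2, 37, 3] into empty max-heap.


Insert 1: [1]
Insert 2: [2, 1]
Insert 37: [37, 1, 2]
Insert 3: [37, 3, 2, 1]

Final heap: [37, 3, 2, 1]


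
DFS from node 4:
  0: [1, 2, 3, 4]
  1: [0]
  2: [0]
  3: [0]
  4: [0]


Visit 4, push [0]
Visit 0, push [3, 2, 1]
Visit 1, push []
Visit 2, push []
Visit 3, push []

DFS order: [4, 0, 1, 2, 3]


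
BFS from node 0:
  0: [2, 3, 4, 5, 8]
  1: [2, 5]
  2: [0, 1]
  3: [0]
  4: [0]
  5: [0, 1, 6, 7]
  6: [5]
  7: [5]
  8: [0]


Visit 0, enqueue [2, 3, 4, 5, 8]
Visit 2, enqueue [1]
Visit 3, enqueue []
Visit 4, enqueue []
Visit 5, enqueue [6, 7]
Visit 8, enqueue []
Visit 1, enqueue []
Visit 6, enqueue []
Visit 7, enqueue []

BFS order: [0, 2, 3, 4, 5, 8, 1, 6, 7]


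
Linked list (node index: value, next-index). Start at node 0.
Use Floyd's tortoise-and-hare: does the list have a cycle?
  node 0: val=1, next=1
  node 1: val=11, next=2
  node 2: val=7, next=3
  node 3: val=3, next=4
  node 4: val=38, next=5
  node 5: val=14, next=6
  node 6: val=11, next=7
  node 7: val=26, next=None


Floyd's tortoise (slow, +1) and hare (fast, +2):
  init: slow=0, fast=0
  step 1: slow=1, fast=2
  step 2: slow=2, fast=4
  step 3: slow=3, fast=6
  step 4: fast 6->7->None, no cycle

Cycle: no


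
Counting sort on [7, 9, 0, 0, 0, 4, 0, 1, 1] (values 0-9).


Input: [7, 9, 0, 0, 0, 4, 0, 1, 1]
Counts: [4, 2, 0, 0, 1, 0, 0, 1, 0, 1]

Sorted: [0, 0, 0, 0, 1, 1, 4, 7, 9]


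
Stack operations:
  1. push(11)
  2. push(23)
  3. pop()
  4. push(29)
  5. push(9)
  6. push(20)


push(11) -> [11]
push(23) -> [11, 23]
pop()->23, [11]
push(29) -> [11, 29]
push(9) -> [11, 29, 9]
push(20) -> [11, 29, 9, 20]

Final stack: [11, 29, 9, 20]


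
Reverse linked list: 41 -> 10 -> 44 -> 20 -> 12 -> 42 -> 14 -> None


Step 1: curr=41, set curr.next=prev(None) | reversed so far: 41
Step 2: curr=10, set curr.next=prev(41) | reversed so far: 10 -> 41
Step 3: curr=44, set curr.next=prev(10) | reversed so far: 44 -> 10 -> 41
Step 4: curr=20, set curr.next=prev(44) | reversed so far: 20 -> 44 -> 10 -> 41
Step 5: curr=12, set curr.next=prev(20) | reversed so far: 12 -> 20 -> 44 -> 10 -> 41
Step 6: curr=42, set curr.next=prev(12) | reversed so far: 42 -> 12 -> 20 -> 44 -> 10 -> 41
Step 7: curr=14, set curr.next=prev(42) | reversed so far: 14 -> 42 -> 12 -> 20 -> 44 -> 10 -> 41

14 -> 42 -> 12 -> 20 -> 44 -> 10 -> 41 -> None


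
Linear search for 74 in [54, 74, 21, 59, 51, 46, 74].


i=0: 54!=74
i=1: 74==74 found!

Found at 1, 2 comps


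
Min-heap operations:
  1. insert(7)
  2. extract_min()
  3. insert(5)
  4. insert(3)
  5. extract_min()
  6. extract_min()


insert(7) -> [7]
extract_min()->7, []
insert(5) -> [5]
insert(3) -> [3, 5]
extract_min()->3, [5]
extract_min()->5, []

Final heap: []


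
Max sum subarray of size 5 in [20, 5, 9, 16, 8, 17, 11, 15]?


[0:5]: 58
[1:6]: 55
[2:7]: 61
[3:8]: 67

Max: 67 at [3:8]


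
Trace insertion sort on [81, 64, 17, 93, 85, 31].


Initial: [81, 64, 17, 93, 85, 31]
Insert 64: [64, 81, 17, 93, 85, 31]
Insert 17: [17, 64, 81, 93, 85, 31]
Insert 93: [17, 64, 81, 93, 85, 31]
Insert 85: [17, 64, 81, 85, 93, 31]
Insert 31: [17, 31, 64, 81, 85, 93]

Sorted: [17, 31, 64, 81, 85, 93]


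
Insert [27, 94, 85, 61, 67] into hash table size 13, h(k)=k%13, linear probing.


Insert 27: h=1 -> slot 1
Insert 94: h=3 -> slot 3
Insert 85: h=7 -> slot 7
Insert 61: h=9 -> slot 9
Insert 67: h=2 -> slot 2

Table: [None, 27, 67, 94, None, None, None, 85, None, 61, None, None, None]


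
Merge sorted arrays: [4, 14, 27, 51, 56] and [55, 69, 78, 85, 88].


Take 4 from A
Take 14 from A
Take 27 from A
Take 51 from A
Take 55 from B
Take 56 from A

Merged: [4, 14, 27, 51, 55, 56, 69, 78, 85, 88]


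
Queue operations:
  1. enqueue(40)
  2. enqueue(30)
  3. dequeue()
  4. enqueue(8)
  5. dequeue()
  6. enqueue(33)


enqueue(40) -> [40]
enqueue(30) -> [40, 30]
dequeue()->40, [30]
enqueue(8) -> [30, 8]
dequeue()->30, [8]
enqueue(33) -> [8, 33]

Final queue: [8, 33]


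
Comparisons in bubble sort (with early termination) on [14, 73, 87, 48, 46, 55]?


Algorithm: bubble sort (with early termination)
Input: [14, 73, 87, 48, 46, 55]
Sorted: [14, 46, 48, 55, 73, 87]

14


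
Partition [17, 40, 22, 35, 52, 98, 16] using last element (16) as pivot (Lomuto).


Pivot: 16
Place pivot at 0: [16, 40, 22, 35, 52, 98, 17]

Partitioned: [16, 40, 22, 35, 52, 98, 17]


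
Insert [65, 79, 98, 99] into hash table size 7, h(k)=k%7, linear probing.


Insert 65: h=2 -> slot 2
Insert 79: h=2, 1 probes -> slot 3
Insert 98: h=0 -> slot 0
Insert 99: h=1 -> slot 1

Table: [98, 99, 65, 79, None, None, None]


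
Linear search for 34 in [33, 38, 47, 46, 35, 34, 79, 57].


i=0: 33!=34
i=1: 38!=34
i=2: 47!=34
i=3: 46!=34
i=4: 35!=34
i=5: 34==34 found!

Found at 5, 6 comps


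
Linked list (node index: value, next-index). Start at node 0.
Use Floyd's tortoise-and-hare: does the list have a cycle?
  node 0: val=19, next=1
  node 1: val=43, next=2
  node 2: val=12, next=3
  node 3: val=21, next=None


Floyd's tortoise (slow, +1) and hare (fast, +2):
  init: slow=0, fast=0
  step 1: slow=1, fast=2
  step 2: fast 2->3->None, no cycle

Cycle: no


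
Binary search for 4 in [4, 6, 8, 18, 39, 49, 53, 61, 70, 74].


Step 1: lo=0, hi=9, mid=4, val=39
Step 2: lo=0, hi=3, mid=1, val=6
Step 3: lo=0, hi=0, mid=0, val=4

Found at index 0


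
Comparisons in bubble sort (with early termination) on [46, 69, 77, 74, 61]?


Algorithm: bubble sort (with early termination)
Input: [46, 69, 77, 74, 61]
Sorted: [46, 61, 69, 74, 77]

10


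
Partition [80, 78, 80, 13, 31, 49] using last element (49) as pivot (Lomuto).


Pivot: 49
  13 <= 49: swap -> [13, 78, 80, 80, 31, 49]
  31 <= 49: swap -> [13, 31, 80, 80, 78, 49]
Place pivot at 2: [13, 31, 49, 80, 78, 80]

Partitioned: [13, 31, 49, 80, 78, 80]


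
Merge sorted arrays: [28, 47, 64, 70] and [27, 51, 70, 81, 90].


Take 27 from B
Take 28 from A
Take 47 from A
Take 51 from B
Take 64 from A
Take 70 from A

Merged: [27, 28, 47, 51, 64, 70, 70, 81, 90]


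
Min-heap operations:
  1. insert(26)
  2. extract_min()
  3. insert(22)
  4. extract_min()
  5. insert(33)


insert(26) -> [26]
extract_min()->26, []
insert(22) -> [22]
extract_min()->22, []
insert(33) -> [33]

Final heap: [33]


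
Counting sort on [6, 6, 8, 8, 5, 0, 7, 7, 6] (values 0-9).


Input: [6, 6, 8, 8, 5, 0, 7, 7, 6]
Counts: [1, 0, 0, 0, 0, 1, 3, 2, 2, 0]

Sorted: [0, 5, 6, 6, 6, 7, 7, 8, 8]


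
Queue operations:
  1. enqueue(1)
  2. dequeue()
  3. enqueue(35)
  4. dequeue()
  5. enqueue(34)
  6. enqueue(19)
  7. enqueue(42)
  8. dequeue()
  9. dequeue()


enqueue(1) -> [1]
dequeue()->1, []
enqueue(35) -> [35]
dequeue()->35, []
enqueue(34) -> [34]
enqueue(19) -> [34, 19]
enqueue(42) -> [34, 19, 42]
dequeue()->34, [19, 42]
dequeue()->19, [42]

Final queue: [42]


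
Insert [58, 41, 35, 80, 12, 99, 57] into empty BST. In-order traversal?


Insert 58: root
Insert 41: L from 58
Insert 35: L from 58 -> L from 41
Insert 80: R from 58
Insert 12: L from 58 -> L from 41 -> L from 35
Insert 99: R from 58 -> R from 80
Insert 57: L from 58 -> R from 41

In-order: [12, 35, 41, 57, 58, 80, 99]


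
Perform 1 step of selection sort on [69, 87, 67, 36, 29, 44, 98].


Initial: [69, 87, 67, 36, 29, 44, 98]
Step 1: min=29 at 4
  Swap: [29, 87, 67, 36, 69, 44, 98]

After 1 step: [29, 87, 67, 36, 69, 44, 98]


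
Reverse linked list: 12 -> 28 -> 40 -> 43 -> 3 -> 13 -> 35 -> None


Step 1: curr=12, set curr.next=prev(None) | reversed so far: 12
Step 2: curr=28, set curr.next=prev(12) | reversed so far: 28 -> 12
Step 3: curr=40, set curr.next=prev(28) | reversed so far: 40 -> 28 -> 12
Step 4: curr=43, set curr.next=prev(40) | reversed so far: 43 -> 40 -> 28 -> 12
Step 5: curr=3, set curr.next=prev(43) | reversed so far: 3 -> 43 -> 40 -> 28 -> 12
Step 6: curr=13, set curr.next=prev(3) | reversed so far: 13 -> 3 -> 43 -> 40 -> 28 -> 12
Step 7: curr=35, set curr.next=prev(13) | reversed so far: 35 -> 13 -> 3 -> 43 -> 40 -> 28 -> 12

35 -> 13 -> 3 -> 43 -> 40 -> 28 -> 12 -> None


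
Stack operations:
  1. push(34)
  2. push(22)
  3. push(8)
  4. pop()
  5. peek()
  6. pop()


push(34) -> [34]
push(22) -> [34, 22]
push(8) -> [34, 22, 8]
pop()->8, [34, 22]
peek()->22
pop()->22, [34]

Final stack: [34]


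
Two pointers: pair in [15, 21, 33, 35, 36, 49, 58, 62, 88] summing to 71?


lo=0(15)+hi=8(88)=103
lo=0(15)+hi=7(62)=77
lo=0(15)+hi=6(58)=73
lo=0(15)+hi=5(49)=64
lo=1(21)+hi=5(49)=70
lo=2(33)+hi=5(49)=82
lo=2(33)+hi=4(36)=69
lo=3(35)+hi=4(36)=71

Yes: 35+36=71


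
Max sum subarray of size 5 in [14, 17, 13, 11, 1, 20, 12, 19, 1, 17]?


[0:5]: 56
[1:6]: 62
[2:7]: 57
[3:8]: 63
[4:9]: 53
[5:10]: 69

Max: 69 at [5:10]


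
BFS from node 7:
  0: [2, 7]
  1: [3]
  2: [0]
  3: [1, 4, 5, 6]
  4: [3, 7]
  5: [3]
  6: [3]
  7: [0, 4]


Visit 7, enqueue [0, 4]
Visit 0, enqueue [2]
Visit 4, enqueue [3]
Visit 2, enqueue []
Visit 3, enqueue [1, 5, 6]
Visit 1, enqueue []
Visit 5, enqueue []
Visit 6, enqueue []

BFS order: [7, 0, 4, 2, 3, 1, 5, 6]


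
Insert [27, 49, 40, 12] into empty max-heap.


Insert 27: [27]
Insert 49: [49, 27]
Insert 40: [49, 27, 40]
Insert 12: [49, 27, 40, 12]

Final heap: [49, 27, 40, 12]


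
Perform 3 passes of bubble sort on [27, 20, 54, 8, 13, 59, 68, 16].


Initial: [27, 20, 54, 8, 13, 59, 68, 16]
Pass 1: [20, 27, 8, 13, 54, 59, 16, 68] (4 swaps)
Pass 2: [20, 8, 13, 27, 54, 16, 59, 68] (3 swaps)
Pass 3: [8, 13, 20, 27, 16, 54, 59, 68] (3 swaps)

After 3 passes: [8, 13, 20, 27, 16, 54, 59, 68]


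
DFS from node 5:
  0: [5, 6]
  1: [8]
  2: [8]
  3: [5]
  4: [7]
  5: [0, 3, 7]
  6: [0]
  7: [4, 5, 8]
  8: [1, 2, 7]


Visit 5, push [7, 3, 0]
Visit 0, push [6]
Visit 6, push []
Visit 3, push []
Visit 7, push [8, 4]
Visit 4, push []
Visit 8, push [2, 1]
Visit 1, push []
Visit 2, push []

DFS order: [5, 0, 6, 3, 7, 4, 8, 1, 2]


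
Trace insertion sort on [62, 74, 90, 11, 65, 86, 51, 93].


Initial: [62, 74, 90, 11, 65, 86, 51, 93]
Insert 74: [62, 74, 90, 11, 65, 86, 51, 93]
Insert 90: [62, 74, 90, 11, 65, 86, 51, 93]
Insert 11: [11, 62, 74, 90, 65, 86, 51, 93]
Insert 65: [11, 62, 65, 74, 90, 86, 51, 93]
Insert 86: [11, 62, 65, 74, 86, 90, 51, 93]
Insert 51: [11, 51, 62, 65, 74, 86, 90, 93]
Insert 93: [11, 51, 62, 65, 74, 86, 90, 93]

Sorted: [11, 51, 62, 65, 74, 86, 90, 93]


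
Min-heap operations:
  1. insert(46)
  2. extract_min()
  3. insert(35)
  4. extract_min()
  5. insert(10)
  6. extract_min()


insert(46) -> [46]
extract_min()->46, []
insert(35) -> [35]
extract_min()->35, []
insert(10) -> [10]
extract_min()->10, []

Final heap: []


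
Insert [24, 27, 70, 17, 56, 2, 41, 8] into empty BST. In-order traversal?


Insert 24: root
Insert 27: R from 24
Insert 70: R from 24 -> R from 27
Insert 17: L from 24
Insert 56: R from 24 -> R from 27 -> L from 70
Insert 2: L from 24 -> L from 17
Insert 41: R from 24 -> R from 27 -> L from 70 -> L from 56
Insert 8: L from 24 -> L from 17 -> R from 2

In-order: [2, 8, 17, 24, 27, 41, 56, 70]


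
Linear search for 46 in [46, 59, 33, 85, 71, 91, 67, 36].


i=0: 46==46 found!

Found at 0, 1 comps


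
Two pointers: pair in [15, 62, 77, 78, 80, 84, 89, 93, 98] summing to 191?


lo=0(15)+hi=8(98)=113
lo=1(62)+hi=8(98)=160
lo=2(77)+hi=8(98)=175
lo=3(78)+hi=8(98)=176
lo=4(80)+hi=8(98)=178
lo=5(84)+hi=8(98)=182
lo=6(89)+hi=8(98)=187
lo=7(93)+hi=8(98)=191

Yes: 93+98=191


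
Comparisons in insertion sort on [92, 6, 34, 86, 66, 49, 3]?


Algorithm: insertion sort
Input: [92, 6, 34, 86, 66, 49, 3]
Sorted: [3, 6, 34, 49, 66, 86, 92]

18


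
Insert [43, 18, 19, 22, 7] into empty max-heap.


Insert 43: [43]
Insert 18: [43, 18]
Insert 19: [43, 18, 19]
Insert 22: [43, 22, 19, 18]
Insert 7: [43, 22, 19, 18, 7]

Final heap: [43, 22, 19, 18, 7]


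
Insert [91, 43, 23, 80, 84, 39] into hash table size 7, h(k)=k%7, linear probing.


Insert 91: h=0 -> slot 0
Insert 43: h=1 -> slot 1
Insert 23: h=2 -> slot 2
Insert 80: h=3 -> slot 3
Insert 84: h=0, 4 probes -> slot 4
Insert 39: h=4, 1 probes -> slot 5

Table: [91, 43, 23, 80, 84, 39, None]


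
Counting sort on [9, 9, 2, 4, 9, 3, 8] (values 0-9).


Input: [9, 9, 2, 4, 9, 3, 8]
Counts: [0, 0, 1, 1, 1, 0, 0, 0, 1, 3]

Sorted: [2, 3, 4, 8, 9, 9, 9]


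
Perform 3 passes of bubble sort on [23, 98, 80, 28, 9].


Initial: [23, 98, 80, 28, 9]
Pass 1: [23, 80, 28, 9, 98] (3 swaps)
Pass 2: [23, 28, 9, 80, 98] (2 swaps)
Pass 3: [23, 9, 28, 80, 98] (1 swaps)

After 3 passes: [23, 9, 28, 80, 98]
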